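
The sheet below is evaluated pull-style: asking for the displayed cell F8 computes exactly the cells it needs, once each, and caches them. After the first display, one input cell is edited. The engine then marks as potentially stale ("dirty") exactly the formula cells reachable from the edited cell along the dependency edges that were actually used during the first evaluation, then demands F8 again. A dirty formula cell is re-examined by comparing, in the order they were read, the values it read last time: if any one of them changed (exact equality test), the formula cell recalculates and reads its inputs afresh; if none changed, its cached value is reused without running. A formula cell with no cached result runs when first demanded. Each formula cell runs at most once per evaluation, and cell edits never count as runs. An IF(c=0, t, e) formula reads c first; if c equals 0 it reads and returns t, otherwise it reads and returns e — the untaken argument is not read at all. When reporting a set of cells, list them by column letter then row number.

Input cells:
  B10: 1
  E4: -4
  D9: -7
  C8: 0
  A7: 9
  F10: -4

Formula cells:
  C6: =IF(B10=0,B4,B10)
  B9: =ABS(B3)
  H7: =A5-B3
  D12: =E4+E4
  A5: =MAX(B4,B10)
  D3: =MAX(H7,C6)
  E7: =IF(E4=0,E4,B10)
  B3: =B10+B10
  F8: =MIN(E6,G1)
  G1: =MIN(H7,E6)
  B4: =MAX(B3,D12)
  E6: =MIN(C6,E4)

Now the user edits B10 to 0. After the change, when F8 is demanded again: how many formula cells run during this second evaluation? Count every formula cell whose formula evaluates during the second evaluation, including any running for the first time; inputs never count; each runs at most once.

6 formula cells run: A5, B3, B4, C6, E6, H7.
Note where the cutoff bites: G1 is checked, finds nothing changed, and keeps its cache.

First demand of the output computes:
  B3 = 1 + 1 = 2
  D12 = -4 + -4 = -8
  B4 = MAX(2, -8) = 2
  A5 = MAX(2, 1) = 2
  C6 = IF(B10=0: B10=1 -> else branch B10) = 1
  E6 = MIN(1, -4) = -4
  H7 = 2 - 2 = 0
  G1 = MIN(0, -4) = -4
  F8 = MIN(-4, -4) = -4

After the edit, cleaning proceeds:
  B3: a read changed (B10 1->0; B10 1->0) — executes, giving 0.
  B4: a read changed (B3 2->0) — executes, giving 0.
  A5: a read changed (B4 2->0; B10 1->0) — executes, giving 0.
  C6: a read changed (B10 1->0; B10 1->0) — executes, giving 0.
  E6: a read changed (C6 1->0) — executes, giving -4 — identical to its old value.
  H7: a read changed (A5 2->0; B3 2->0) — executes, giving 0 — identical to its old value.
  G1: dirty, but its reads are unchanged (H7 unchanged, E6 unchanged); cached -4 stands.
  F8: dirty, but its reads are unchanged (E6 unchanged, G1 unchanged); cached -4 stands.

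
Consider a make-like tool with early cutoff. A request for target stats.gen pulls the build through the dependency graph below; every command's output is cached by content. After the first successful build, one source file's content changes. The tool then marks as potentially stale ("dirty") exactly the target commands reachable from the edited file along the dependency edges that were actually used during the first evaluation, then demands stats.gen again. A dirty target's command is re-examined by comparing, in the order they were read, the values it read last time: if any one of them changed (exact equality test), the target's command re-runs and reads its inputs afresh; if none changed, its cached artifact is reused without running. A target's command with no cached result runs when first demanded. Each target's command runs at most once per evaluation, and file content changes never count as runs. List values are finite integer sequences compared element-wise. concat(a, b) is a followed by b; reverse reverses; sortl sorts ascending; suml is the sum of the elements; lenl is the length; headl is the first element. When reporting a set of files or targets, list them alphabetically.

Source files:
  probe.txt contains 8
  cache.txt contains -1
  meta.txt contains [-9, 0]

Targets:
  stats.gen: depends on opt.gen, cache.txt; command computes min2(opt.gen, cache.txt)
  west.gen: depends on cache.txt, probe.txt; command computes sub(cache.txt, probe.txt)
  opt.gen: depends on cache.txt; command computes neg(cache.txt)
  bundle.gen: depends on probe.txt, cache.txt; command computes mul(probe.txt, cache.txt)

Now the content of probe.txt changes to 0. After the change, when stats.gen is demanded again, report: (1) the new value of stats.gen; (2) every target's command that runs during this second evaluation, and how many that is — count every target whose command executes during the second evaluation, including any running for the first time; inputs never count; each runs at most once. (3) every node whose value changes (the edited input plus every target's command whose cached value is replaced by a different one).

First demand of the output computes:
  opt.gen = neg(-1) = 1
  stats.gen = min2(1, -1) = -1

After the edit, cleaning proceeds:
  probe.txt only reaches undemanded nodes; the second demand re-runs nothing.

Note the shortcut — probe.txt feeds only undemanded nodes, so no recomputation happens.

Demanding stats.gen again yields -1.
0 target commands run: none.
The nodes whose values change: probe.txt.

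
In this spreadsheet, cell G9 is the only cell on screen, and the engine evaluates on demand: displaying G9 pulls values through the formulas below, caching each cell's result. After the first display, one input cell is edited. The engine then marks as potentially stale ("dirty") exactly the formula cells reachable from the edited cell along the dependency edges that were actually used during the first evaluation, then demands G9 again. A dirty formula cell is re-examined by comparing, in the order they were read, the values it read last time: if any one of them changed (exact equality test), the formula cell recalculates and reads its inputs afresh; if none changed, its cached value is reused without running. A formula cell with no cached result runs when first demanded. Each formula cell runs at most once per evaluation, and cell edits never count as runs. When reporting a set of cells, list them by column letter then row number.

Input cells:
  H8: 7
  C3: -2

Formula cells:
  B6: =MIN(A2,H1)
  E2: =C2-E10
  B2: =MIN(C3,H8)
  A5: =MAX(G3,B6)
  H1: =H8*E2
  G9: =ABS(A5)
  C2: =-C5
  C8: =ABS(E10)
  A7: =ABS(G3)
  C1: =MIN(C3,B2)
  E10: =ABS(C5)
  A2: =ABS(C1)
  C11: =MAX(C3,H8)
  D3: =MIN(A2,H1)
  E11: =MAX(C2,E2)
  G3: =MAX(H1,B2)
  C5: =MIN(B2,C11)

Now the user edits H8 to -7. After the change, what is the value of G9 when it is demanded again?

Initial pass — values computed on the first demand:
  B2 = MIN(-2, 7) = -2
  C1 = MIN(-2, -2) = -2
  A2 = ABS(-2) = 2
  C11 = MAX(-2, 7) = 7
  C5 = MIN(-2, 7) = -2
  C2 = -(-2) = 2
  E10 = ABS(-2) = 2
  E2 = 2 - 2 = 0
  H1 = 7 * 0 = 0
  B6 = MIN(2, 0) = 0
  G3 = MAX(0, -2) = 0
  A5 = MAX(0, 0) = 0
  G9 = ABS(0) = 0

Second demand — change propagation:
  B2: re-runs because H8 7->-7; new result -7.
  C1: re-runs because B2 -2->-7; new result -7.
  A2: re-runs because C1 -2->-7; new result 7.
  C11: re-runs because H8 7->-7; new result -2.
  C5: re-runs because B2 -2->-7; C11 7->-2; new result -7.
  C2: re-runs because C5 -2->-7; new result 7.
  E10: re-runs because C5 -2->-7; new result 7.
  E2: re-runs because C2 2->7; E10 2->7; new result 0 (unchanged).
  H1: re-runs because H8 7->-7; new result 0 (unchanged).
  B6: re-runs because A2 2->7; new result 0 (unchanged).
  G3: re-runs because B2 -2->-7; new result 0 (unchanged).
  A5: re-examined; everything it read last time is the same (G3 unchanged, B6 unchanged) — cache 0 kept, no run.
  G9: re-examined; everything it read last time is the same (A5 unchanged) — cache 0 kept, no run.

The important point: at A5 every value read last time is unchanged, so the dirty flag clears without a run.

G9 now evaluates to 0.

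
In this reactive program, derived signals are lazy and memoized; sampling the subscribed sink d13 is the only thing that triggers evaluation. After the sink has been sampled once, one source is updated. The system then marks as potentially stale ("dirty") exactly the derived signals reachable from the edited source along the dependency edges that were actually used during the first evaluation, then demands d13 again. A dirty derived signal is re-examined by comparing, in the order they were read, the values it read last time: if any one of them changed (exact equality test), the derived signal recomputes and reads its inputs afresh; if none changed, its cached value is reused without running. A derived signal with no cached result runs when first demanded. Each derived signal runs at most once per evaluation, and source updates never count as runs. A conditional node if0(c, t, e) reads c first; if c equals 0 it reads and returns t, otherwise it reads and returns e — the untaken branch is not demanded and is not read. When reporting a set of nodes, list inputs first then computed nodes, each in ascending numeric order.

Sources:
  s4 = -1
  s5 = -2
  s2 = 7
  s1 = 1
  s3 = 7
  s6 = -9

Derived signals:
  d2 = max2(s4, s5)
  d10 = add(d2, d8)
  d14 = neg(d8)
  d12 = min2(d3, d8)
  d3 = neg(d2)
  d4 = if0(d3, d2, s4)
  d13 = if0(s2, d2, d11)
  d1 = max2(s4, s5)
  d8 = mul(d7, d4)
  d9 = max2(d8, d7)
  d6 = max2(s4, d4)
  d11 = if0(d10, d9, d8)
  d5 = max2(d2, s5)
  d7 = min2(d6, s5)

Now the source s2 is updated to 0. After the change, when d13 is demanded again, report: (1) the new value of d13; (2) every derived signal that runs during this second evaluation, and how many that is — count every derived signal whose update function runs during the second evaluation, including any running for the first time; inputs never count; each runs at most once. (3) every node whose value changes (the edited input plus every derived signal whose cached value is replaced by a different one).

First demand of the output computes:
  d2 = max2(-1, -2) = -1
  d3 = neg(-1) = 1
  d4 = if0(d3=1 -> else branch s4) = -1
  d6 = max2(-1, -1) = -1
  d7 = min2(-1, -2) = -2
  d8 = mul(-2, -1) = 2
  d10 = add(-1, 2) = 1
  d11 = if0(d10=1 -> else branch d8) = 2
  d13 = if0(s2=7 -> else branch d11) = 2

After the edit, cleaning proceeds:
  d13: a read changed (s2 7->0) — executes, giving -1.

Demanding d13 again yields -1.
1 derived signals run: d13.
The nodes whose values change: s2, d13.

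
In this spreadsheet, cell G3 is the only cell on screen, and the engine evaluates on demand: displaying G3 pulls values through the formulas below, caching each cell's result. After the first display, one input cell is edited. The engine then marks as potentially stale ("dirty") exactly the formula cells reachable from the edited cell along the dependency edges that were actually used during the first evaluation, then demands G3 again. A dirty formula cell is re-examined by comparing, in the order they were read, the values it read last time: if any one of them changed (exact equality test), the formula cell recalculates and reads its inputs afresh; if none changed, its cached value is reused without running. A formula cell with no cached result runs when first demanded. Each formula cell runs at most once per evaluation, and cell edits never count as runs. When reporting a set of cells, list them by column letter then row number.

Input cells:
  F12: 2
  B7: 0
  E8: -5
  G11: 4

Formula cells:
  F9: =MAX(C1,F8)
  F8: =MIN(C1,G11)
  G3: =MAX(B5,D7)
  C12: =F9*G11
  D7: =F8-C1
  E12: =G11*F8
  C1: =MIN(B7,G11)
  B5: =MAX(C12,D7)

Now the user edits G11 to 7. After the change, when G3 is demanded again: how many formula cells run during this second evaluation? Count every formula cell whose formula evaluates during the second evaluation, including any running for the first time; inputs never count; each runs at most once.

Initial pass — values computed on the first demand:
  C1 = MIN(0, 4) = 0
  F8 = MIN(0, 4) = 0
  D7 = 0 - 0 = 0
  F9 = MAX(0, 0) = 0
  C12 = 0 * 4 = 0
  B5 = MAX(0, 0) = 0
  G3 = MAX(0, 0) = 0

Second demand — change propagation:
  C1: re-runs because G11 4->7; new result 0 (unchanged).
  F8: re-runs because G11 4->7; new result 0 (unchanged).
  D7: re-examined; everything it read last time is the same (F8 unchanged, C1 unchanged) — cache 0 kept, no run.
  F9: re-examined; everything it read last time is the same (C1 unchanged, F8 unchanged) — cache 0 kept, no run.
  C12: re-runs because G11 4->7; new result 0 (unchanged).
  B5: re-examined; everything it read last time is the same (C12 unchanged, D7 unchanged) — cache 0 kept, no run.
  G3: re-examined; everything it read last time is the same (B5 unchanged, D7 unchanged) — cache 0 kept, no run.

The important point: at F9 every value read last time is unchanged, so the dirty flag clears without a run.

Run set: C1, C12, F8 (3 run).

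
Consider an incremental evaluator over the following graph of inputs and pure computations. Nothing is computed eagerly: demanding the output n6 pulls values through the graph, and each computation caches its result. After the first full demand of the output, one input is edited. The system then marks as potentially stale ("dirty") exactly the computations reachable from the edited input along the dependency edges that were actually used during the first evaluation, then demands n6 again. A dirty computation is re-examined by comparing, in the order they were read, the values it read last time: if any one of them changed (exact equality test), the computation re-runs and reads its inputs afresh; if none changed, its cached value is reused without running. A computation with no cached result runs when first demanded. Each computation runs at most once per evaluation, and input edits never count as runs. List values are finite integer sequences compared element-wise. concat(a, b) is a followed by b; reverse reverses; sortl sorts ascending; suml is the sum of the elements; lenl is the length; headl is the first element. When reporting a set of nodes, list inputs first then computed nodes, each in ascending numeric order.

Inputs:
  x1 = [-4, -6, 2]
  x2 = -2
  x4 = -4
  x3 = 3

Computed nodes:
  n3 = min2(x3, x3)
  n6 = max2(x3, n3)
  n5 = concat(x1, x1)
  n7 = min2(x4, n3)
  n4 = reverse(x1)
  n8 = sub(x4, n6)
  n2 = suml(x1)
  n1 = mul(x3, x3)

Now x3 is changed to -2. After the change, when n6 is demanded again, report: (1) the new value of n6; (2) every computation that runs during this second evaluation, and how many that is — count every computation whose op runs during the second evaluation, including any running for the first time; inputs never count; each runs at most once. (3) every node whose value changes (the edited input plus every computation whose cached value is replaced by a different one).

n6 now evaluates to -2.
Run set: n3, n6 (2 run).
Changed values: x3, n3, n6.

Initial pass — values computed on the first demand:
  n3 = min2(3, 3) = 3
  n6 = max2(3, 3) = 3

Second demand — change propagation:
  n3: re-runs because x3 3->-2; x3 3->-2; new result -2.
  n6: re-runs because x3 3->-2; n3 3->-2; new result -2.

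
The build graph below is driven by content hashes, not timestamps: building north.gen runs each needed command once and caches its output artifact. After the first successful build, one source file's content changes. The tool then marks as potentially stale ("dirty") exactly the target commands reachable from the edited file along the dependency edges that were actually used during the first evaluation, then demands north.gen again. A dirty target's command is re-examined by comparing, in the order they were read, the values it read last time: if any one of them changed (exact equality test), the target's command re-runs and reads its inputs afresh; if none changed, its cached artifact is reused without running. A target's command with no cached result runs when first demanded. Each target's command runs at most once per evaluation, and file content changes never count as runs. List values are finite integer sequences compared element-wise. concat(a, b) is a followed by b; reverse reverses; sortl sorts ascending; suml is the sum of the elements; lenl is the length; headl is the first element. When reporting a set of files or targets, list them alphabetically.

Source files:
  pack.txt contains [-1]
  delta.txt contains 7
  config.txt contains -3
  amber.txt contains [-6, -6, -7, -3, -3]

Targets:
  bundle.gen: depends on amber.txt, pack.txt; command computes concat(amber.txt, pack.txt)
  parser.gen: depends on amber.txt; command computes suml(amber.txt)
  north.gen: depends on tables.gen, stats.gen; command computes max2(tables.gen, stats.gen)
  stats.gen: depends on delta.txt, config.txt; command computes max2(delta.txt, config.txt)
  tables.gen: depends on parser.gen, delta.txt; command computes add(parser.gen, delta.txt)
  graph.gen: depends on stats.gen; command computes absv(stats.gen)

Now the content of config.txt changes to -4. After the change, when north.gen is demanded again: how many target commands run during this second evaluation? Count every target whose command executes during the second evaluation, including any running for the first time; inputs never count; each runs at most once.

Run set: stats.gen (1 run).
The important point: stats.gen recomputes to an identical value, and the output ends up unchanged.

Initial pass — values computed on the first demand:
  parser.gen = suml([-6, -6, -7, -3, -3]) = -25
  stats.gen = max2(7, -3) = 7
  tables.gen = add(-25, 7) = -18
  north.gen = max2(-18, 7) = 7

Second demand — change propagation:
  stats.gen: re-runs because config.txt -3->-4; new result 7 (unchanged).
  north.gen: re-examined; everything it read last time is the same (tables.gen unchanged, stats.gen unchanged) — cache 7 kept, no run.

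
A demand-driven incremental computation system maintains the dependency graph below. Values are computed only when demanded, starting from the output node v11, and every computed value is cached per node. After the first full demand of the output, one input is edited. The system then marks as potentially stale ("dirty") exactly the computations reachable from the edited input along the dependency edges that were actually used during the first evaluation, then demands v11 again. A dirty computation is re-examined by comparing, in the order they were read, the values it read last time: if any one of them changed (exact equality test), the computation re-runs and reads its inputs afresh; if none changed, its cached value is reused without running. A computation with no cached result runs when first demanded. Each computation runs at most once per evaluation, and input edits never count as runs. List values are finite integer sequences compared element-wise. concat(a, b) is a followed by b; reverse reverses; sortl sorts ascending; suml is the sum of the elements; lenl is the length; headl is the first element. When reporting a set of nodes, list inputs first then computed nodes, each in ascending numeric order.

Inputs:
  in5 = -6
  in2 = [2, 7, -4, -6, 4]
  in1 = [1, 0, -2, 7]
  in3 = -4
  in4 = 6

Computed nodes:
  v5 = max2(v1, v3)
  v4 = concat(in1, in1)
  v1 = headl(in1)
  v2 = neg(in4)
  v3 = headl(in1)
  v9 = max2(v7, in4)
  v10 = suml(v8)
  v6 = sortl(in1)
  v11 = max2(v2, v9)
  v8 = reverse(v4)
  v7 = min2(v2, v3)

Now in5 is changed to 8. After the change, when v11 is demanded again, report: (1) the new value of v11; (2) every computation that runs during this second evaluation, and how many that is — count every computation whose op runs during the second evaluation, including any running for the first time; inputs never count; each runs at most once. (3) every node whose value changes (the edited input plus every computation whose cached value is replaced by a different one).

New value of v11: 6.
Computations that run: none — 0 in total.
Values that change: in5.
Key observation: in5 is never demanded by the output, so the edit triggers no recomputation at all.

First evaluation (everything demanded from the output):
  v2 = neg(6) = -6
  v3 = headl([1, 0, -2, 7]) = 1
  v7 = min2(-6, 1) = -6
  v9 = max2(-6, 6) = 6
  v11 = max2(-6, 6) = 6

Propagation after the edit:
  in5 feeds no computation that the output demands — nothing is marked dirty and nothing runs.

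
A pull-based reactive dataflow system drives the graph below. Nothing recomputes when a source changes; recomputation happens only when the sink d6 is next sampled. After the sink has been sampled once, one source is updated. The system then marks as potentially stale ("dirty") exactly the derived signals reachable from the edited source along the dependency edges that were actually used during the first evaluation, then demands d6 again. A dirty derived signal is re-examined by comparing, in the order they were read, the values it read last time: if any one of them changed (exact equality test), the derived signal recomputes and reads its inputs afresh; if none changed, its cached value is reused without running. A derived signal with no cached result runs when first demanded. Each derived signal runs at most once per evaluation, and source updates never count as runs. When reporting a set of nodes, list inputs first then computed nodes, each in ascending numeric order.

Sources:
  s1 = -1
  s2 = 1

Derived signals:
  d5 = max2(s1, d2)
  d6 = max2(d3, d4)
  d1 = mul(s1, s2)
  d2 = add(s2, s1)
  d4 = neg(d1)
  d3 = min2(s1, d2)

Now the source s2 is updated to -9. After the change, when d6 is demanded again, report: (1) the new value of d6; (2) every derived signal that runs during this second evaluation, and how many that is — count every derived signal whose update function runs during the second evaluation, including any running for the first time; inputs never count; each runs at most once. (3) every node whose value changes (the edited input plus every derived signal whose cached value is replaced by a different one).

New value of d6: -9.
Derived signals that run: d1, d2, d3, d4, d6 — 5 in total.
Values that change: s2, d1, d2, d3, d4, d6.

First evaluation (everything demanded from the output):
  d1 = mul(-1, 1) = -1
  d2 = add(1, -1) = 0
  d3 = min2(-1, 0) = -1
  d4 = neg(-1) = 1
  d6 = max2(-1, 1) = 1

Propagation after the edit:
  d1: runs — s2 1->-9; result 9.
  d2: runs — s2 1->-9; result -10.
  d3: runs — d2 0->-10; result -10.
  d4: runs — d1 -1->9; result -9.
  d6: runs — d3 -1->-10; d4 1->-9; result -9.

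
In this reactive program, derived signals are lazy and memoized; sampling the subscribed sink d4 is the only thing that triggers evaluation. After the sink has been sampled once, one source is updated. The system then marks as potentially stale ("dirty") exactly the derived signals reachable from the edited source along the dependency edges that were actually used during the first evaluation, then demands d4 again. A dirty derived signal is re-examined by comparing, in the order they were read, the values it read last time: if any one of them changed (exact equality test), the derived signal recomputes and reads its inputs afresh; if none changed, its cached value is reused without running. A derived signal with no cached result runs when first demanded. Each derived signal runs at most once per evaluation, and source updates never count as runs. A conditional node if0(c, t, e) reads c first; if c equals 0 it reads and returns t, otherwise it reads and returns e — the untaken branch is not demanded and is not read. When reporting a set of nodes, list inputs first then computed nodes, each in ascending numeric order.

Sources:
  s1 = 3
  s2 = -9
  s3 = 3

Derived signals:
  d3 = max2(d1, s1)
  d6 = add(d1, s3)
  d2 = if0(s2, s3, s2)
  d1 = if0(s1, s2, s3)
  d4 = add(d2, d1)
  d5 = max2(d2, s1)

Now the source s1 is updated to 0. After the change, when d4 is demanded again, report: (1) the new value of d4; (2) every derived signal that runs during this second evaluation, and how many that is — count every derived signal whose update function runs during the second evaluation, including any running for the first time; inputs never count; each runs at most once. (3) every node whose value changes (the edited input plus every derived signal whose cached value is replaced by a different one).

Demanding d4 again yields -18.
2 derived signals run: d1, d4.
The nodes whose values change: s1, d1, d4.

First demand of the output computes:
  d1 = if0(s1=3 -> else branch s3) = 3
  d2 = if0(s2=-9 -> else branch s2) = -9
  d4 = add(-9, 3) = -6

After the edit, cleaning proceeds:
  d1: a read changed (s1 3->0) — executes, giving -9.
  d4: a read changed (d1 3->-9) — executes, giving -18.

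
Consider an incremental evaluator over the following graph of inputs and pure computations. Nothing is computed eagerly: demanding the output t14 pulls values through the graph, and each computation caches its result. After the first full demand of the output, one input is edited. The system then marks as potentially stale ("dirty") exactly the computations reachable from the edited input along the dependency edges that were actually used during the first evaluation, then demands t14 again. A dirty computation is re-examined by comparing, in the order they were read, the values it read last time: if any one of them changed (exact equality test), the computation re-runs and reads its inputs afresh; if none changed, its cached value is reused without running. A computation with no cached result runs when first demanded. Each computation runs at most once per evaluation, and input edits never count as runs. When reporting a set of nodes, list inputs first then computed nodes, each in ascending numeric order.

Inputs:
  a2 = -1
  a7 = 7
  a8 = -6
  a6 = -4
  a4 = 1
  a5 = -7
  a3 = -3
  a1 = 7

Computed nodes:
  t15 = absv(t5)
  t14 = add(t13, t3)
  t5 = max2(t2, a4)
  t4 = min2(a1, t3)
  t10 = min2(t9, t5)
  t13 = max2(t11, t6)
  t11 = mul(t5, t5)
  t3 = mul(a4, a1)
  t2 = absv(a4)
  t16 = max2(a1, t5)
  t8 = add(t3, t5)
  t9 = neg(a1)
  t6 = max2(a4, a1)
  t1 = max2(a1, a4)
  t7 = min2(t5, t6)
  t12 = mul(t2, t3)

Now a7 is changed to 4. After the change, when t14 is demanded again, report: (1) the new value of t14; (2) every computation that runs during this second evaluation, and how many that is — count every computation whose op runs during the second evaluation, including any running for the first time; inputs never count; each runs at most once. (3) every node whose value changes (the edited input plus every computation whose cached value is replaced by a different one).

t14 now evaluates to 14.
Run set: none (0 run).
Changed values: a7.
The important point: nothing the output needs ever reads a7, so the edit is invisible to it.

Initial pass — values computed on the first demand:
  t2 = absv(1) = 1
  t3 = mul(1, 7) = 7
  t5 = max2(1, 1) = 1
  t6 = max2(1, 7) = 7
  t11 = mul(1, 1) = 1
  t13 = max2(1, 7) = 7
  t14 = add(7, 7) = 14

Second demand — change propagation:
  no demanded computation ever read a7, so the edit dirties nothing and nothing runs.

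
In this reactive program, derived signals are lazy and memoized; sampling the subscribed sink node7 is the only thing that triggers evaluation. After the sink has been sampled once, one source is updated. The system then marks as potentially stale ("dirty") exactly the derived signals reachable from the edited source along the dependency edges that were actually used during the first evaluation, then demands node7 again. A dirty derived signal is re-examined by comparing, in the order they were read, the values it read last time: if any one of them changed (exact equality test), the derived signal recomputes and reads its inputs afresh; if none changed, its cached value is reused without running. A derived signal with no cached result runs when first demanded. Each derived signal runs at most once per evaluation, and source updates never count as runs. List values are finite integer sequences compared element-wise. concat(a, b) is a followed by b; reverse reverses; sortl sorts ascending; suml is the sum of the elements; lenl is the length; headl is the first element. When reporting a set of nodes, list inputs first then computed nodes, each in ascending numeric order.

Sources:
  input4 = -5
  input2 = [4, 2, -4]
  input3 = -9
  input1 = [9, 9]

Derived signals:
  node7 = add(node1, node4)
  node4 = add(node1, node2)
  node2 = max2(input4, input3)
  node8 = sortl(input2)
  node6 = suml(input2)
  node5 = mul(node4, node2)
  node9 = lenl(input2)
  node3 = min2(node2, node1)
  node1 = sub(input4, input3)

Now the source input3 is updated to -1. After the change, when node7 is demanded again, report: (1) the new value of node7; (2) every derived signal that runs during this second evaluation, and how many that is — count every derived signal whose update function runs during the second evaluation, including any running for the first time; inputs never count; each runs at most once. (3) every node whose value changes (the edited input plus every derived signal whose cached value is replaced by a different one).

First demand of the output computes:
  node1 = sub(-5, -9) = 4
  node2 = max2(-5, -9) = -5
  node4 = add(4, -5) = -1
  node7 = add(4, -1) = 3

After the edit, cleaning proceeds:
  node1: a read changed (input3 -9->-1) — executes, giving -4.
  node2: a read changed (input3 -9->-1) — executes, giving -1.
  node4: a read changed (node1 4->-4; node2 -5->-1) — executes, giving -5.
  node7: a read changed (node1 4->-4; node4 -1->-5) — executes, giving -9.

Demanding node7 again yields -9.
4 derived signals run: node1, node2, node4, node7.
The nodes whose values change: input3, node1, node2, node4, node7.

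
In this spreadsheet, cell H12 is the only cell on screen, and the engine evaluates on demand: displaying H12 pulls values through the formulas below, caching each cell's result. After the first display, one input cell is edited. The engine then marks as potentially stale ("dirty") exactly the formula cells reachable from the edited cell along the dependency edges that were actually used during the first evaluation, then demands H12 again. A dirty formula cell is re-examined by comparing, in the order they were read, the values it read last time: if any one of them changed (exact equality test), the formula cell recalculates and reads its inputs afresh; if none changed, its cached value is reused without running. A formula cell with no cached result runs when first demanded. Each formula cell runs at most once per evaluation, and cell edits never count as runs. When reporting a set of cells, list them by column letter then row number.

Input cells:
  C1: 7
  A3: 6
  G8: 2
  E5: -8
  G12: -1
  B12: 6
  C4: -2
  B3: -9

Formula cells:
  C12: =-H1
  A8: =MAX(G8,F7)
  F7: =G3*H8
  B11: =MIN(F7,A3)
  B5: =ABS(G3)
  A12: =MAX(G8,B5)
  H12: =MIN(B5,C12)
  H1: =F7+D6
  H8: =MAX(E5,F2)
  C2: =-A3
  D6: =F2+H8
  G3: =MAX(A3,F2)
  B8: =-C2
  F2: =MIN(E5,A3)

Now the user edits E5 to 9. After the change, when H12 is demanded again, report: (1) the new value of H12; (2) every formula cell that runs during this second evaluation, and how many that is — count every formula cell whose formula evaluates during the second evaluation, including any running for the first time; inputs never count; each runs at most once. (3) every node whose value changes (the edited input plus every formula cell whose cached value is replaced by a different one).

Initial pass — values computed on the first demand:
  F2 = MIN(-8, 6) = -8
  G3 = MAX(6, -8) = 6
  B5 = ABS(6) = 6
  H8 = MAX(-8, -8) = -8
  D6 = -8 + -8 = -16
  F7 = 6 * -8 = -48
  H1 = -48 + -16 = -64
  C12 = -(-64) = 64
  H12 = MIN(6, 64) = 6

Second demand — change propagation:
  F2: re-runs because E5 -8->9; new result 6.
  G3: re-runs because F2 -8->6; new result 6 (unchanged).
  B5: re-examined; everything it read last time is the same (G3 unchanged) — cache 6 kept, no run.
  H8: re-runs because E5 -8->9; F2 -8->6; new result 9.
  D6: re-runs because F2 -8->6; H8 -8->9; new result 15.
  F7: re-runs because H8 -8->9; new result 54.
  H1: re-runs because F7 -48->54; D6 -16->15; new result 69.
  C12: re-runs because H1 -64->69; new result -69.
  H12: re-runs because C12 64->-69; new result -69.

The important point: at B5 every value read last time is unchanged, so the dirty flag clears without a run.

H12 now evaluates to -69.
Run set: C12, D6, F2, F7, G3, H1, H8, H12 (8 run).
Changed values: C12, D6, E5, F2, F7, H1, H8, H12.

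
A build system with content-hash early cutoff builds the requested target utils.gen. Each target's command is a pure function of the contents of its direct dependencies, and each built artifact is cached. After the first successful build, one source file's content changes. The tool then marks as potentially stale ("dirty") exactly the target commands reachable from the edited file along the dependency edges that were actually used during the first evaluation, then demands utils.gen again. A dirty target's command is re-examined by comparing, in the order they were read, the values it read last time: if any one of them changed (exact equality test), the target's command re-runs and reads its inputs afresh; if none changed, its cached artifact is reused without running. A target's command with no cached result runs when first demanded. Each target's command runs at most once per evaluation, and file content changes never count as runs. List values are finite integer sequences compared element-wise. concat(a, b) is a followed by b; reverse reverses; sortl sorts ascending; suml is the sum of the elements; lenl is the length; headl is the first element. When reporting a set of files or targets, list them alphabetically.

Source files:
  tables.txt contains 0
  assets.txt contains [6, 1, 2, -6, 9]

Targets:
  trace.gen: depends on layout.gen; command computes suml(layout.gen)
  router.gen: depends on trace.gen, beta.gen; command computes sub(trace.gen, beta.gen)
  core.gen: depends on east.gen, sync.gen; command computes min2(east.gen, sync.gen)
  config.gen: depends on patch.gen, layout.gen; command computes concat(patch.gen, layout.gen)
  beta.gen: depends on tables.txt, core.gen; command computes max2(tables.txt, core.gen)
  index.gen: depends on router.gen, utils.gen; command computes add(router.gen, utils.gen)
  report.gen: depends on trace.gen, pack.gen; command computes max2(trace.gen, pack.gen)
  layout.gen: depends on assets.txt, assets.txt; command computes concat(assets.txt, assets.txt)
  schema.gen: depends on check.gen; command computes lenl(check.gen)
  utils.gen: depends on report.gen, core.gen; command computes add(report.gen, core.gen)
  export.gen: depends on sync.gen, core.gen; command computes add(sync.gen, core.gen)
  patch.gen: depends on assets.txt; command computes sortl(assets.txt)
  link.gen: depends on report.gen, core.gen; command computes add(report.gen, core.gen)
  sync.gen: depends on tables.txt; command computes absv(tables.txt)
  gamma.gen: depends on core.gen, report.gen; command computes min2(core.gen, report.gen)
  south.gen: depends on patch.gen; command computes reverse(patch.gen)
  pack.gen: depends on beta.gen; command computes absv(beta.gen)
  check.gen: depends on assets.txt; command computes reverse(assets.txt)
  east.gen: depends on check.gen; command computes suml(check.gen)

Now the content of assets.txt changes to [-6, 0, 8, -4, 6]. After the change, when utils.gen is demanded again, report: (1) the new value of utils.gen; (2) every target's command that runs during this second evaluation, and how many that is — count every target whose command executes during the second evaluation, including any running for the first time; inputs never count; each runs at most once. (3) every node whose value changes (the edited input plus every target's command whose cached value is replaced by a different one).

First evaluation (everything demanded from the output):
  check.gen = reverse([6, 1, 2, -6, 9]) = [9, -6, 2, 1, 6]
  east.gen = suml([9, -6, 2, 1, 6]) = 12
  layout.gen = concat([6, 1, 2, -6, 9], [6, 1, 2, -6, 9]) = [6, 1, 2, -6, 9, 6, 1, 2, -6, 9]
  sync.gen = absv(0) = 0
  core.gen = min2(12, 0) = 0
  beta.gen = max2(0, 0) = 0
  pack.gen = absv(0) = 0
  trace.gen = suml([6, 1, 2, -6, 9, 6, 1, 2, -6, 9]) = 24
  report.gen = max2(24, 0) = 24
  utils.gen = add(24, 0) = 24

Propagation after the edit:
  check.gen: runs — assets.txt [6, 1, 2, -6, 9]->[-6, 0, 8, -4, 6]; result [6, -4, 8, 0, -6].
  east.gen: runs — check.gen [9, -6, 2, 1, 6]->[6, -4, 8, 0, -6]; result 4.
  core.gen: runs — east.gen 12->4; result 0 (same value as before).
  beta.gen: checked — values it read are unchanged (tables.txt unchanged, core.gen unchanged); reused cached 0 without running.
  layout.gen: runs — assets.txt [6, 1, 2, -6, 9]->[-6, 0, 8, -4, 6]; assets.txt [6, 1, 2, -6, 9]->[-6, 0, 8, -4, 6]; result [-6, 0, 8, -4, 6, -6, 0, 8, -4, 6].
  pack.gen: checked — values it read are unchanged (beta.gen unchanged); reused cached 0 without running.
  trace.gen: runs — layout.gen [6, 1, 2, -6, 9, 6, 1, 2, -6, 9]->[-6, 0, 8, -4, 6, -6, 0, 8, -4, 6]; result 8.
  report.gen: runs — trace.gen 24->8; result 8.
  utils.gen: runs — report.gen 24->8; result 8.

Key observation: the cutoff stops propagation at beta.gen — its inputs' values are unchanged, so it reuses its cache.

New value of utils.gen: 8.
Target commands that run: check.gen, core.gen, east.gen, layout.gen, report.gen, trace.gen, utils.gen — 7 in total.
Values that change: assets.txt, check.gen, east.gen, layout.gen, report.gen, trace.gen, utils.gen.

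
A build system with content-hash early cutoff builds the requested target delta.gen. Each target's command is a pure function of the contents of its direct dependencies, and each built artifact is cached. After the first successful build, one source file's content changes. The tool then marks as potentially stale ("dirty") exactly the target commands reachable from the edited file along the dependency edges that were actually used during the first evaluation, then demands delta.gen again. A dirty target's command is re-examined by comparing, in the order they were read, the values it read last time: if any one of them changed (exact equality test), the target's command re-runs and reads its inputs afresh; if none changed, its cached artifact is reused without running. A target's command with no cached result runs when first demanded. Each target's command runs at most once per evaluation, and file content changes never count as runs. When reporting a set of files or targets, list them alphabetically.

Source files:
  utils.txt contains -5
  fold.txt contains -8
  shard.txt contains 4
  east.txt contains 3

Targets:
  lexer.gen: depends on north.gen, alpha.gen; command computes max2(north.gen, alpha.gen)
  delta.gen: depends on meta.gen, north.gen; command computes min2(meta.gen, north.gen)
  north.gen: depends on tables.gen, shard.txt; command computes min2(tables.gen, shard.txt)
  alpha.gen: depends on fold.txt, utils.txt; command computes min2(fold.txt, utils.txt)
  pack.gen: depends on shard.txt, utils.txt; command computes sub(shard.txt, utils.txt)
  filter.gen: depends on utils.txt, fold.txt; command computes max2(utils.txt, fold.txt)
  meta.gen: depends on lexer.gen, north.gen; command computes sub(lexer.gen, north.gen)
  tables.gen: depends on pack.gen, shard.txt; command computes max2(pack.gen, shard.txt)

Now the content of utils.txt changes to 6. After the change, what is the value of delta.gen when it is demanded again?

First evaluation (everything demanded from the output):
  alpha.gen = min2(-8, -5) = -8
  pack.gen = sub(4, -5) = 9
  tables.gen = max2(9, 4) = 9
  north.gen = min2(9, 4) = 4
  lexer.gen = max2(4, -8) = 4
  meta.gen = sub(4, 4) = 0
  delta.gen = min2(0, 4) = 0

Propagation after the edit:
  alpha.gen: runs — utils.txt -5->6; result -8 (same value as before).
  pack.gen: runs — utils.txt -5->6; result -2.
  tables.gen: runs — pack.gen 9->-2; result 4.
  north.gen: runs — tables.gen 9->4; result 4 (same value as before).
  lexer.gen: checked — values it read are unchanged (north.gen unchanged, alpha.gen unchanged); reused cached 4 without running.
  meta.gen: checked — values it read are unchanged (lexer.gen unchanged, north.gen unchanged); reused cached 0 without running.
  delta.gen: checked — values it read are unchanged (meta.gen unchanged, north.gen unchanged); reused cached 0 without running.

Key observation: the cutoff stops propagation at lexer.gen — its inputs' values are unchanged, so it reuses its cache.

New value of delta.gen: 0.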